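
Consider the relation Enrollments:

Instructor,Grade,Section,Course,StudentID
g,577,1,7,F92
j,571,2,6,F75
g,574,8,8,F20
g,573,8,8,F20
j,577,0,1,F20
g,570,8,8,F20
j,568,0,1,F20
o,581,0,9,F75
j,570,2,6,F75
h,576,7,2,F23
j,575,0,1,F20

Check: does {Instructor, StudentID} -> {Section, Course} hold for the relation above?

(Instructor=g, StudentID=F92): 1 row → {Section,Course} = (1, 7) ✓
(Instructor=j, StudentID=F75): 2 rows → {Section,Course} = (2, 6), (2, 6) ✓
(Instructor=g, StudentID=F20): 3 rows → {Section,Course} = (8, 8), (8, 8), (8, 8) ✓
(Instructor=j, StudentID=F20): 3 rows → {Section,Course} = (0, 1), (0, 1), (0, 1) ✓
(Instructor=o, StudentID=F75): 1 row → {Section,Course} = (0, 9) ✓
(Instructor=h, StudentID=F23): 1 row → {Section,Course} = (7, 2) ✓
Every {Instructor, StudentID} value is associated with a single {Section, Course} value, so {Instructor, StudentID} -> {Section, Course} holds.

Yes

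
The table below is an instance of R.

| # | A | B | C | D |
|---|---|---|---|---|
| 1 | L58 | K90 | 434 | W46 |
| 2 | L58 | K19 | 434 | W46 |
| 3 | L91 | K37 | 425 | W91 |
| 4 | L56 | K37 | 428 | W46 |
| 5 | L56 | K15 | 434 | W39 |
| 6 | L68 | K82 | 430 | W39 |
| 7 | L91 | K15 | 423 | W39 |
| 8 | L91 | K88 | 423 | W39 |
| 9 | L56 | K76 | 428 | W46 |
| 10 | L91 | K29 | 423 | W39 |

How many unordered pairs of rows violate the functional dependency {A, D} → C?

0

(A=L58, D=W46): all 2 rows agree on C — 0 pairs.
(A=L56, D=W46): all 2 rows agree on C — 0 pairs.
(A=L91, D=W39): all 3 rows agree on C — 0 pairs.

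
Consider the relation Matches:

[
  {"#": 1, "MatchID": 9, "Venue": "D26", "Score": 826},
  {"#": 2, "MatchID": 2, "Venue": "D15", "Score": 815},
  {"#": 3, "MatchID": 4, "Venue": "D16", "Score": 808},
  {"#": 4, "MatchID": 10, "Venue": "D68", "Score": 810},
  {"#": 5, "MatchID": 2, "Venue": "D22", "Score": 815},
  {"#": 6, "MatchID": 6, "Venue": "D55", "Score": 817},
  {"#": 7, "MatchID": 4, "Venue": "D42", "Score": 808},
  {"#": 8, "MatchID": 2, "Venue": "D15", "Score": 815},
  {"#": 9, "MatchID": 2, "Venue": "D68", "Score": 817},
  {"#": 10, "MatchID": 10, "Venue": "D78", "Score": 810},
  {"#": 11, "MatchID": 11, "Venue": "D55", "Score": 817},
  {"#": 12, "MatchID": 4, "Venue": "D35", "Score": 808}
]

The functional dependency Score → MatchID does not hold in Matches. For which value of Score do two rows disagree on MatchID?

Score=826: row 1 → MatchID = 9 ✓
Score=815: rows 2, 5, 8 → MatchID = 2, 2, 2 ✓
Score=808: rows 3, 7, 12 → MatchID = 4, 4, 4 ✓
Score=810: rows 4, 10 → MatchID = 10, 10 ✓
Score=817: rows 6, 9, 11 → MatchID takes values {6, 2, 11} — violation
The only Score value with inconsistent MatchID is Score=817.

817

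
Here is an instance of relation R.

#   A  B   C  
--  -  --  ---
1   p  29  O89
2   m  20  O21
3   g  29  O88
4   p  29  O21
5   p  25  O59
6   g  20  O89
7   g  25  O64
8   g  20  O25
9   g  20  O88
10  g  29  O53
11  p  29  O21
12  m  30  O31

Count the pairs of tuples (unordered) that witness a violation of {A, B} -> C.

(A=p, B=29): violating pairs (1,4), (1,11) — 2 pairs.
(A=g, B=29): violating pairs (3,10) — 1 pair.
(A=g, B=20): violating pairs (6,8), (6,9), (8,9) — 3 pairs.

6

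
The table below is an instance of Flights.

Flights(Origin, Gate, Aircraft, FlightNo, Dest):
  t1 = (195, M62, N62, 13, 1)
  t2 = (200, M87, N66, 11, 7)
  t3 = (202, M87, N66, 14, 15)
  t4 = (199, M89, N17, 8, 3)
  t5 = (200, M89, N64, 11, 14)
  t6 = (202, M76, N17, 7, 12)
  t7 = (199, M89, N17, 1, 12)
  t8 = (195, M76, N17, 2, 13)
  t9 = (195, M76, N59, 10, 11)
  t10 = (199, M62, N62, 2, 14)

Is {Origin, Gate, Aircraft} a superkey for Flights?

No

Rows 4 and 7 have the same {Origin, Gate, Aircraft} value (Origin=199, Gate=M89, Aircraft=N17) but are distinct tuples, so {Origin, Gate, Aircraft} does not determine every attribute — not a superkey.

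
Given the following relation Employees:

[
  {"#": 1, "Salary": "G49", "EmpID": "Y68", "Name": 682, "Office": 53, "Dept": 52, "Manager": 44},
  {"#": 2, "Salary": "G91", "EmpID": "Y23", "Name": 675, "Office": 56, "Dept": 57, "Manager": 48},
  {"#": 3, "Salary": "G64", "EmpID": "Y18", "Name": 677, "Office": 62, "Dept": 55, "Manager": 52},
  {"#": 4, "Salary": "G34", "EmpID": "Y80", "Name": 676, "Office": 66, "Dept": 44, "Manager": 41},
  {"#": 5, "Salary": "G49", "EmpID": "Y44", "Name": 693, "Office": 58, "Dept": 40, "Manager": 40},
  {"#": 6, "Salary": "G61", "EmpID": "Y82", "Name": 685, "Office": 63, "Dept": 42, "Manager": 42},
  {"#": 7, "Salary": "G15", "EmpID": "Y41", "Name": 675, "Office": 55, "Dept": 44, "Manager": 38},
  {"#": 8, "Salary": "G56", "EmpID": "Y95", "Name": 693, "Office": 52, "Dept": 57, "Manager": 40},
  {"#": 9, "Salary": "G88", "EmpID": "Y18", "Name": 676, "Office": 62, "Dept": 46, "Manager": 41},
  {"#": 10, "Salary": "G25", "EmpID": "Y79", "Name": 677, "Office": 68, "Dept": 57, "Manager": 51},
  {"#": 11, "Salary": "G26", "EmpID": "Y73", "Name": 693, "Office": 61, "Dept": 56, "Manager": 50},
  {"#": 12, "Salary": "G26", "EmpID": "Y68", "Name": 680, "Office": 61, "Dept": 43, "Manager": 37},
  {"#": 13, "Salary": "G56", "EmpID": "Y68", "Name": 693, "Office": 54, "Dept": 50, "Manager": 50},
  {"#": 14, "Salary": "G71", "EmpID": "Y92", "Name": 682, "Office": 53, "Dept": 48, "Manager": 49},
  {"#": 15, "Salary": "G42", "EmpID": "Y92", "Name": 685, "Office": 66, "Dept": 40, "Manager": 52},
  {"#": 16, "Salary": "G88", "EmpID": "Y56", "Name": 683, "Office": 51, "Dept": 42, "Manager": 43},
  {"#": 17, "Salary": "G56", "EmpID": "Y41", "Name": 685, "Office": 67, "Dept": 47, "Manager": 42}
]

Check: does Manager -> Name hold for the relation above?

No

Manager=44: row 1 → Name = 682 ✓
Manager=48: row 2 → Name = 675 ✓
Manager=52: rows 3, 15 → Name takes values {677, 685} — violation
Manager=41: rows 4, 9 → Name = 676, 676 ✓
Manager=40: rows 5, 8 → Name = 693, 693 ✓
Manager=42: rows 6, 17 → Name = 685, 685 ✓
Manager=38: row 7 → Name = 675 ✓
Manager=51: row 10 → Name = 677 ✓
Manager=50: rows 11, 13 → Name = 693, 693 ✓
Manager=37: row 12 → Name = 680 ✓
Manager=49: row 14 → Name = 682 ✓
Manager=43: row 16 → Name = 683 ✓
Two rows agree on Manager but differ on Name, so Manager -> Name does not hold.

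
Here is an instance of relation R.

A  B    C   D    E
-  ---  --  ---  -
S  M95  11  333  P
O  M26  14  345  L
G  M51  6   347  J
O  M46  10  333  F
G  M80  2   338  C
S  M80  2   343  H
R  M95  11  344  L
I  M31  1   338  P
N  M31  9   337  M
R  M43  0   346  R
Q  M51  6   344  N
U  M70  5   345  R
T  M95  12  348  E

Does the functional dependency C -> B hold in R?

Yes

C=11: 2 rows → B = M95, M95 ✓
C=14: 1 row → B = M26 ✓
C=6: 2 rows → B = M51, M51 ✓
C=10: 1 row → B = M46 ✓
C=2: 2 rows → B = M80, M80 ✓
C=1: 1 row → B = M31 ✓
C=9: 1 row → B = M31 ✓
C=0: 1 row → B = M43 ✓
C=5: 1 row → B = M70 ✓
C=12: 1 row → B = M95 ✓
Every C value is associated with a single B value, so C -> B holds.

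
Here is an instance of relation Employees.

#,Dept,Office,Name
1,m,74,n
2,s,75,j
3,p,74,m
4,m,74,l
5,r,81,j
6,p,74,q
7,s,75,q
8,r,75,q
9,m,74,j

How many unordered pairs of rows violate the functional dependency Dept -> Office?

1

Dept=m: all 3 rows agree on Office — 0 pairs.
Dept=s: all 2 rows agree on Office — 0 pairs.
Dept=p: all 2 rows agree on Office — 0 pairs.
Dept=r: violating pairs (5,8) — 1 pair.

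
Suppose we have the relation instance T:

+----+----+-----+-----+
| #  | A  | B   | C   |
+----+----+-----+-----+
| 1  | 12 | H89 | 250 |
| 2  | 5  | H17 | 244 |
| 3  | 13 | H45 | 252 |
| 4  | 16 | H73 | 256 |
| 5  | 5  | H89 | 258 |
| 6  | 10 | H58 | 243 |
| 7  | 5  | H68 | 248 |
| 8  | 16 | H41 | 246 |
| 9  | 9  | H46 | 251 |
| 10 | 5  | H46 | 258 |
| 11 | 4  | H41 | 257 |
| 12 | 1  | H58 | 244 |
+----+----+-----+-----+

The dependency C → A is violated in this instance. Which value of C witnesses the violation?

C=250: row 1 → A = 12 ✓
C=244: rows 2, 12 → A takes values {5, 1} — violation
C=252: row 3 → A = 13 ✓
C=256: row 4 → A = 16 ✓
C=258: rows 5, 10 → A = 5, 5 ✓
C=243: row 6 → A = 10 ✓
C=248: row 7 → A = 5 ✓
C=246: row 8 → A = 16 ✓
C=251: row 9 → A = 9 ✓
C=257: row 11 → A = 4 ✓
The only C value with inconsistent A is C=244.

244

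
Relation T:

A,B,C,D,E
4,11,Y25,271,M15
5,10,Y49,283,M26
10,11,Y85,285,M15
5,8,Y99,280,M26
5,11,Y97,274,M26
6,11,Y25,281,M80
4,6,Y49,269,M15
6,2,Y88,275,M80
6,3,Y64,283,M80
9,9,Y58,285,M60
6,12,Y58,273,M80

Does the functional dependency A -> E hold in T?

A=4: 2 rows → E = M15, M15 ✓
A=5: 3 rows → E = M26, M26, M26 ✓
A=10: 1 row → E = M15 ✓
A=6: 4 rows → E = M80, M80, M80, M80 ✓
A=9: 1 row → E = M60 ✓
Every A value is associated with a single E value, so A -> E holds.

Yes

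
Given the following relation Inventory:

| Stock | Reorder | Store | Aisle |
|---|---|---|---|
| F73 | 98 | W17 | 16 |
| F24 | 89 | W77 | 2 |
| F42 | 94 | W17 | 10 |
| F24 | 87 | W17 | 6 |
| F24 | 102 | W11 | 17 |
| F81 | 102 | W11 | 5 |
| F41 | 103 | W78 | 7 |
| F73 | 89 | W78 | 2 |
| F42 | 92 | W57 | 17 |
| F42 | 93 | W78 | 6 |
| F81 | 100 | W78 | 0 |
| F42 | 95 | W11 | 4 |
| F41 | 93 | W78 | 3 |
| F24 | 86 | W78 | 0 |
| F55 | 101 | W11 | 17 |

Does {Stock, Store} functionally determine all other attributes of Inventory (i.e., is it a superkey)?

No

Two distinct rows share (Stock=F41, Store=W78), so {Stock, Store} does not determine every attribute — not a superkey.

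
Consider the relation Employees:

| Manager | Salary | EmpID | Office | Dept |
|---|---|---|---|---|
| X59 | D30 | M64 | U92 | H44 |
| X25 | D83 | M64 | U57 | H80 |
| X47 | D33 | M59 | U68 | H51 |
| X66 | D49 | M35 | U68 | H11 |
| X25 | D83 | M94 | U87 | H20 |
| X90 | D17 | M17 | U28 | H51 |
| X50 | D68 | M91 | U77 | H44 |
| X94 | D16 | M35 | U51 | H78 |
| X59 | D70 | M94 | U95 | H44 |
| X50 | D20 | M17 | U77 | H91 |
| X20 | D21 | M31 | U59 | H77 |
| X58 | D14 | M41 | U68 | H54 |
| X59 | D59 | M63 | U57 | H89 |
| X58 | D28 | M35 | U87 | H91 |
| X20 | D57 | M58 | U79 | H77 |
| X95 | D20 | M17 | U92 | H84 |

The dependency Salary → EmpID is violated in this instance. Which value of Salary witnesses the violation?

Salary=D30: 1 row → EmpID = M64 ✓
Salary=D83: 2 rows → EmpID takes values {M64, M94} — violation
Salary=D33: 1 row → EmpID = M59 ✓
Salary=D49: 1 row → EmpID = M35 ✓
Salary=D17: 1 row → EmpID = M17 ✓
Salary=D68: 1 row → EmpID = M91 ✓
Salary=D16: 1 row → EmpID = M35 ✓
Salary=D70: 1 row → EmpID = M94 ✓
Salary=D20: 2 rows → EmpID = M17, M17 ✓
Salary=D21: 1 row → EmpID = M31 ✓
Salary=D14: 1 row → EmpID = M41 ✓
Salary=D59: 1 row → EmpID = M63 ✓
Salary=D28: 1 row → EmpID = M35 ✓
Salary=D57: 1 row → EmpID = M58 ✓
The only Salary value with inconsistent EmpID is Salary=D83.

D83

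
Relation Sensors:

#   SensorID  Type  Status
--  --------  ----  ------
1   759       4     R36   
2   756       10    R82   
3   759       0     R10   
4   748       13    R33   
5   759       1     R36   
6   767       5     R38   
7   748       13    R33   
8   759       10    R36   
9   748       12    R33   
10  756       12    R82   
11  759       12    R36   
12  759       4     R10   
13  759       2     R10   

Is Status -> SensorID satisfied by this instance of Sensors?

Yes

Status=R36: rows 1, 5, 8, 11 → SensorID = 759, 759, 759, 759 ✓
Status=R82: rows 2, 10 → SensorID = 756, 756 ✓
Status=R10: rows 3, 12, 13 → SensorID = 759, 759, 759 ✓
Status=R33: rows 4, 7, 9 → SensorID = 748, 748, 748 ✓
Status=R38: row 6 → SensorID = 767 ✓
Every Status value is associated with a single SensorID value, so Status -> SensorID holds.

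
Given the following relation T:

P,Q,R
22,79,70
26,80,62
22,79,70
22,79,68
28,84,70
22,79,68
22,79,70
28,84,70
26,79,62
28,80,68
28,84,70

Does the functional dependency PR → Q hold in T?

No

(P=22, R=70): 3 rows → Q = 79, 79, 79 ✓
(P=26, R=62): 2 rows → Q takes values {80, 79} — violation
(P=22, R=68): 2 rows → Q = 79, 79 ✓
(P=28, R=70): 3 rows → Q = 84, 84, 84 ✓
(P=28, R=68): 1 row → Q = 80 ✓
Two rows agree on PR but differ on Q, so PR → Q does not hold.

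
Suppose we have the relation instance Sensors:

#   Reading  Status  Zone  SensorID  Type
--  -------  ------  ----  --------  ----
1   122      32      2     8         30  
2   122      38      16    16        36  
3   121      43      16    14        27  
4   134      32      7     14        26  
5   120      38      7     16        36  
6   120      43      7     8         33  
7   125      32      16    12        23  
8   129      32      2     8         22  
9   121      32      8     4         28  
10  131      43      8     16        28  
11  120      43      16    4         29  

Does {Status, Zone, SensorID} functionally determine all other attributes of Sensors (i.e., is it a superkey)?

Rows 1 and 8 have the same {Status, Zone, SensorID} value (Status=32, Zone=2, SensorID=8) but are distinct tuples, so {Status, Zone, SensorID} does not determine every attribute — not a superkey.

No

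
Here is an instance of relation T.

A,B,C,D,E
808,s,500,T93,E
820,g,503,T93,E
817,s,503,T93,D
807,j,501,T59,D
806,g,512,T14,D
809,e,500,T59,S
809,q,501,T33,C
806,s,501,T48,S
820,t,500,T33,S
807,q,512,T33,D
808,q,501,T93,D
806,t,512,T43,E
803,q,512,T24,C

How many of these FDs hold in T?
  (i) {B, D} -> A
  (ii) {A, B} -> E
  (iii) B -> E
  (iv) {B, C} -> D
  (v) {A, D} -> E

1

(i) {B, D} -> A: (B=s, D=T93): 2 rows → A takes values {808, 817} — violation; (B=q, D=T33): 2 rows → A takes values {809, 807} — violation — fails.
(ii) {A, B} -> E: every LHS value maps to a single RHS value — holds.
(iii) B -> E: B=s: 3 rows → E takes values {E, D, S} — violation; B=g: 2 rows → E takes values {E, D} — violation; B=q: 4 rows → E takes values {C, D} — violation; B=t: 2 rows → E takes values {S, E} — violation — fails.
(iv) {B, C} -> D: (B=q, C=501): 2 rows → D takes values {T33, T93} — violation; (B=q, C=512): 2 rows → D takes values {T33, T24} — violation — fails.
(v) {A, D} -> E: (A=808, D=T93): 2 rows → E takes values {E, D} — violation — fails.
1 of the 5 dependencies holds.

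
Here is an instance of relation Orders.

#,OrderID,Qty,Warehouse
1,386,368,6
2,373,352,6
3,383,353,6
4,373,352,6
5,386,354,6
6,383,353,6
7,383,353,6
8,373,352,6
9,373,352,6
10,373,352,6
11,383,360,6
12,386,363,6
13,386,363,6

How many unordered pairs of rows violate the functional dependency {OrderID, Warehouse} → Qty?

8

(OrderID=386, Warehouse=6): violating pairs (1,5), (1,12), (1,13), (5,12), (5,13) — 5 pairs.
(OrderID=373, Warehouse=6): all 5 rows agree on Qty — 0 pairs.
(OrderID=383, Warehouse=6): violating pairs (3,11), (6,11), (7,11) — 3 pairs.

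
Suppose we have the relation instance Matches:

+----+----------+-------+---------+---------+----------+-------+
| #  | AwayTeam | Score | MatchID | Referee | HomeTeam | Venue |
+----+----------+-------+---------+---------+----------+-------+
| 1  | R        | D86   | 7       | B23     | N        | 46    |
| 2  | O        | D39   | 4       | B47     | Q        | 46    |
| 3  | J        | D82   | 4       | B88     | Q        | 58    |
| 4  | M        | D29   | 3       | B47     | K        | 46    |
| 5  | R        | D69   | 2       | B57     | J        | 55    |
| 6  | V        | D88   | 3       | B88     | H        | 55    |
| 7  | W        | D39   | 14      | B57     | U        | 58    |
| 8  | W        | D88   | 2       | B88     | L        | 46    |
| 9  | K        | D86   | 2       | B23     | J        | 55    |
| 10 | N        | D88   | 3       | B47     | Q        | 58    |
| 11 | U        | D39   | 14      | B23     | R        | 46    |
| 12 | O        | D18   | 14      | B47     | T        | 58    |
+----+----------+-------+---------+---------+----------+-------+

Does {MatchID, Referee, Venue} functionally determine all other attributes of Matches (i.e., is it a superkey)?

All 12 rows have distinct {MatchID, Referee, Venue} values, so {MatchID, Referee, Venue} → (all attributes) holds and {MatchID, Referee, Venue} is a superkey.

Yes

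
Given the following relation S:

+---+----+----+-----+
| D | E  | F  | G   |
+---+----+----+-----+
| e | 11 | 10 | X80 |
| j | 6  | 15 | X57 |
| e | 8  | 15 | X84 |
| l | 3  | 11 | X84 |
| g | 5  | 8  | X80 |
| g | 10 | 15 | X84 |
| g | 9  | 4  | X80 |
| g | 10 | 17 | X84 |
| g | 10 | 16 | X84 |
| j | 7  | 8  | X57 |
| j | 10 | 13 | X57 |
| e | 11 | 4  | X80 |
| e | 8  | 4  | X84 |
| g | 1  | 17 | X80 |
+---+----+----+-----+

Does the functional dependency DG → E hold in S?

No

(D=e, G=X80): 2 rows → E = 11, 11 ✓
(D=j, G=X57): 3 rows → E takes values {6, 7, 10} — violation
(D=e, G=X84): 2 rows → E = 8, 8 ✓
(D=l, G=X84): 1 row → E = 3 ✓
(D=g, G=X80): 3 rows → E takes values {5, 9, 1} — violation
(D=g, G=X84): 3 rows → E = 10, 10, 10 ✓
Two rows agree on DG but differ on E, so DG → E does not hold.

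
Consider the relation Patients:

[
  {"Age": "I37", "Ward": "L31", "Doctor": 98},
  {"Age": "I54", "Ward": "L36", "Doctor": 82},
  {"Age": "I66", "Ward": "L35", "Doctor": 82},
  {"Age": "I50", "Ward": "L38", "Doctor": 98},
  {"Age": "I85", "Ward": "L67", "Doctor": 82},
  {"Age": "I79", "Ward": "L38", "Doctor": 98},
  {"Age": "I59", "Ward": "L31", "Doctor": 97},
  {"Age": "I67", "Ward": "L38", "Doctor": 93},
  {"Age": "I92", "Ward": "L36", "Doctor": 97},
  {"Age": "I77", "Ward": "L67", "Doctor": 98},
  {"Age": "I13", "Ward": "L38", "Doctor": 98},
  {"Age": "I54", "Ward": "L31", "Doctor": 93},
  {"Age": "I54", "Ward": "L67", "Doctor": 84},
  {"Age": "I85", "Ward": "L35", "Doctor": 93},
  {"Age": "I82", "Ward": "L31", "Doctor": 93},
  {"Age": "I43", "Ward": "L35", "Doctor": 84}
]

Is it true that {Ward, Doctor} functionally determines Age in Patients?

No

(Ward=L31, Doctor=98): 1 row → Age = I37 ✓
(Ward=L36, Doctor=82): 1 row → Age = I54 ✓
(Ward=L35, Doctor=82): 1 row → Age = I66 ✓
(Ward=L38, Doctor=98): 3 rows → Age takes values {I50, I79, I13} — violation
(Ward=L67, Doctor=82): 1 row → Age = I85 ✓
(Ward=L31, Doctor=97): 1 row → Age = I59 ✓
(Ward=L38, Doctor=93): 1 row → Age = I67 ✓
(Ward=L36, Doctor=97): 1 row → Age = I92 ✓
(Ward=L67, Doctor=98): 1 row → Age = I77 ✓
(Ward=L31, Doctor=93): 2 rows → Age takes values {I54, I82} — violation
(Ward=L67, Doctor=84): 1 row → Age = I54 ✓
(Ward=L35, Doctor=93): 1 row → Age = I85 ✓
(Ward=L35, Doctor=84): 1 row → Age = I43 ✓
Two rows agree on {Ward, Doctor} but differ on Age, so {Ward, Doctor} -> Age does not hold.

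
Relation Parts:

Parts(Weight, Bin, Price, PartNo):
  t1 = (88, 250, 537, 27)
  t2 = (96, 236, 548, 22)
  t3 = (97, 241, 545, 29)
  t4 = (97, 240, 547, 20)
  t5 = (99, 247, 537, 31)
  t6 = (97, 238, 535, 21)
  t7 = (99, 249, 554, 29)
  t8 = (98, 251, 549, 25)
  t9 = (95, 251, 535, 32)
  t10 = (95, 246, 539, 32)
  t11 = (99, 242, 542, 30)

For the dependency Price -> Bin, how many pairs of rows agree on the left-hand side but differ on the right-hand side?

Price=537: violating pairs (1,5) — 1 pair.
Price=535: violating pairs (6,9) — 1 pair.

2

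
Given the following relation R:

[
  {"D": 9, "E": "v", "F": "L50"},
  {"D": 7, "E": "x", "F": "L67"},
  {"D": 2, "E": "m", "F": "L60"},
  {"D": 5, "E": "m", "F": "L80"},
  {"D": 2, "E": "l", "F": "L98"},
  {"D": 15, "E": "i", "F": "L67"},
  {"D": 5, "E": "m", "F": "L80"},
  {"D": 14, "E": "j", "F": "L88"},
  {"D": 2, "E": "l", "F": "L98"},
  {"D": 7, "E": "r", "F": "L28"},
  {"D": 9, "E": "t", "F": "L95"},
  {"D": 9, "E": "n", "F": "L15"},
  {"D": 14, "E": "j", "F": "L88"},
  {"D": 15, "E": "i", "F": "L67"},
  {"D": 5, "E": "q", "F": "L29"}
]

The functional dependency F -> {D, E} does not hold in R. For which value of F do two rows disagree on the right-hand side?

F=L50: 1 row → {D,E} = (9, v) ✓
F=L67: 3 rows → {D,E} takes values {(7, x), (15, i)} — violation
F=L60: 1 row → {D,E} = (2, m) ✓
F=L80: 2 rows → {D,E} = (5, m), (5, m) ✓
F=L98: 2 rows → {D,E} = (2, l), (2, l) ✓
F=L88: 2 rows → {D,E} = (14, j), (14, j) ✓
F=L28: 1 row → {D,E} = (7, r) ✓
F=L95: 1 row → {D,E} = (9, t) ✓
F=L15: 1 row → {D,E} = (9, n) ✓
F=L29: 1 row → {D,E} = (5, q) ✓
The only F value with inconsistent RHS is F=L67.

L67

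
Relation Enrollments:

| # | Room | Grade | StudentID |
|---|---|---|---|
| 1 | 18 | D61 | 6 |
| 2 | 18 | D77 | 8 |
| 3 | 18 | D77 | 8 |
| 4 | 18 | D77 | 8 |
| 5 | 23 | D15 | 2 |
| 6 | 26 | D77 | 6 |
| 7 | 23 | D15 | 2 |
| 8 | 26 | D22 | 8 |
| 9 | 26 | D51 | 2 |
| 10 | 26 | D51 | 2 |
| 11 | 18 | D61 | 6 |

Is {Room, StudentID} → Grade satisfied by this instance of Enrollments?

Yes

(Room=18, StudentID=6): rows 1, 11 → Grade = D61, D61 ✓
(Room=18, StudentID=8): rows 2, 3, 4 → Grade = D77, D77, D77 ✓
(Room=23, StudentID=2): rows 5, 7 → Grade = D15, D15 ✓
(Room=26, StudentID=6): row 6 → Grade = D77 ✓
(Room=26, StudentID=8): row 8 → Grade = D22 ✓
(Room=26, StudentID=2): rows 9, 10 → Grade = D51, D51 ✓
Every {Room, StudentID} value is associated with a single Grade value, so {Room, StudentID} → Grade holds.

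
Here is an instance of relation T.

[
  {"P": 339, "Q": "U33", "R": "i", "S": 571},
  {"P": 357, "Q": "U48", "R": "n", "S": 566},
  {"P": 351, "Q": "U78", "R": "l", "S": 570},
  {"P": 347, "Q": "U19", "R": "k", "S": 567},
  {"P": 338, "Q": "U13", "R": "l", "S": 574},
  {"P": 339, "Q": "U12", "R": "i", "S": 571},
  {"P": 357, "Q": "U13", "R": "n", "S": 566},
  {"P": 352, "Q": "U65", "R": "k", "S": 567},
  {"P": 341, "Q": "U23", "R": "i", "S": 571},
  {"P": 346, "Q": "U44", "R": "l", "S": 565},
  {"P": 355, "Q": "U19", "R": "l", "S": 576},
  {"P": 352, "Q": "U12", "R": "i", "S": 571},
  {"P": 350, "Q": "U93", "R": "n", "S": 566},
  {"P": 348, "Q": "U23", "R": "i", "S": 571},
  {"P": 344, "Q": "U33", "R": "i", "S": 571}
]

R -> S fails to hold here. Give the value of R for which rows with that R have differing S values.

R=i: 6 rows → S = 571, 571, 571, 571, 571, 571 ✓
R=n: 3 rows → S = 566, 566, 566 ✓
R=l: 4 rows → S takes values {570, 574, 565, 576} — violation
R=k: 2 rows → S = 567, 567 ✓
The only R value with inconsistent S is R=l.

l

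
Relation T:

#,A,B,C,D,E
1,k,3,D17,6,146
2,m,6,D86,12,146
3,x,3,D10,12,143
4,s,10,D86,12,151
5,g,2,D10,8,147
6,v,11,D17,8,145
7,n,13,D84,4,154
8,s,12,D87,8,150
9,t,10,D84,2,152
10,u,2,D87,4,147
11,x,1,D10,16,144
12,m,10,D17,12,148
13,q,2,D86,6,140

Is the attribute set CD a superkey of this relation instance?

No

Rows 2 and 4 have the same CD value (C=D86, D=12) but are distinct tuples, so CD does not determine every attribute — not a superkey.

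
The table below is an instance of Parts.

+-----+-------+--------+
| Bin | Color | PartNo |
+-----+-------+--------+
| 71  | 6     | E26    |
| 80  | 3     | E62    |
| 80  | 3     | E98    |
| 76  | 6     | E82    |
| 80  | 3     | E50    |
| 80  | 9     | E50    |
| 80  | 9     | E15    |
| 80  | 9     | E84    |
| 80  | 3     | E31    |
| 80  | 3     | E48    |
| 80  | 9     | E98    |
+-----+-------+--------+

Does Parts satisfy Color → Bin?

Color=6: 2 rows → Bin takes values {71, 76} — violation
Color=3: 5 rows → Bin = 80, 80, 80, 80, 80 ✓
Color=9: 4 rows → Bin = 80, 80, 80, 80 ✓
Two rows agree on Color but differ on Bin, so Color → Bin does not hold.

No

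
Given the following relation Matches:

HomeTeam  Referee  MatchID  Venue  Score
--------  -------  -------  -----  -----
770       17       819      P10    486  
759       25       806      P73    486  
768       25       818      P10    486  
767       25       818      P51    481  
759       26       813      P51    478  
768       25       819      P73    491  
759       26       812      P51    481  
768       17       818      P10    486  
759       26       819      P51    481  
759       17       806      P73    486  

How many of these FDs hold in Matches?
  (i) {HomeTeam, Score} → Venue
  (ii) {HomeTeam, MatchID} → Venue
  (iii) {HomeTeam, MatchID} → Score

3

(i) {HomeTeam, Score} → Venue: every LHS value maps to a single RHS value — holds.
(ii) {HomeTeam, MatchID} → Venue: every LHS value maps to a single RHS value — holds.
(iii) {HomeTeam, MatchID} → Score: every LHS value maps to a single RHS value — holds.
3 of the 3 dependencies hold.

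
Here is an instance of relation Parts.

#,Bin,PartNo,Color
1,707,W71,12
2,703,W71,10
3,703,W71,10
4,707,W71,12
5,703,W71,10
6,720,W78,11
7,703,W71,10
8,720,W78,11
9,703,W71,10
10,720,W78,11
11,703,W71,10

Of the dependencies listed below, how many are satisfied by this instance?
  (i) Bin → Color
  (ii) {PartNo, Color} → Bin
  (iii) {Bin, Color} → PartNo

3

(i) Bin → Color: every LHS value maps to a single RHS value — holds.
(ii) {PartNo, Color} → Bin: every LHS value maps to a single RHS value — holds.
(iii) {Bin, Color} → PartNo: every LHS value maps to a single RHS value — holds.
3 of the 3 dependencies hold.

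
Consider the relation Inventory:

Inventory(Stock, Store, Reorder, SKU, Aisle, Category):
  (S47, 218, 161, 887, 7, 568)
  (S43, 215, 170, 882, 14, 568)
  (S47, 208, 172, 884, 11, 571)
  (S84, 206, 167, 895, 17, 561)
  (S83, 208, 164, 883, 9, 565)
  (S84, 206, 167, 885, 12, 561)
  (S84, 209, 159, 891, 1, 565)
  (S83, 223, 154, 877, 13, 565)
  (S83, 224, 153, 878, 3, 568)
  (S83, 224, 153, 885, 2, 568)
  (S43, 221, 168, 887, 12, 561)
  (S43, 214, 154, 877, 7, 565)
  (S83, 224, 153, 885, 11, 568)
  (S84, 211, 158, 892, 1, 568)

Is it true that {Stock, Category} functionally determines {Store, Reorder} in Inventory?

(Stock=S47, Category=568): 1 row → {Store,Reorder} = (218, 161) ✓
(Stock=S43, Category=568): 1 row → {Store,Reorder} = (215, 170) ✓
(Stock=S47, Category=571): 1 row → {Store,Reorder} = (208, 172) ✓
(Stock=S84, Category=561): 2 rows → {Store,Reorder} = (206, 167), (206, 167) ✓
(Stock=S83, Category=565): 2 rows → {Store,Reorder} takes values {(208, 164), (223, 154)} — violation
(Stock=S84, Category=565): 1 row → {Store,Reorder} = (209, 159) ✓
(Stock=S83, Category=568): 3 rows → {Store,Reorder} = (224, 153), (224, 153), (224, 153) ✓
(Stock=S43, Category=561): 1 row → {Store,Reorder} = (221, 168) ✓
(Stock=S43, Category=565): 1 row → {Store,Reorder} = (214, 154) ✓
(Stock=S84, Category=568): 1 row → {Store,Reorder} = (211, 158) ✓
Two rows agree on {Stock, Category} but differ on {Store, Reorder}, so {Stock, Category} -> {Store, Reorder} does not hold.

No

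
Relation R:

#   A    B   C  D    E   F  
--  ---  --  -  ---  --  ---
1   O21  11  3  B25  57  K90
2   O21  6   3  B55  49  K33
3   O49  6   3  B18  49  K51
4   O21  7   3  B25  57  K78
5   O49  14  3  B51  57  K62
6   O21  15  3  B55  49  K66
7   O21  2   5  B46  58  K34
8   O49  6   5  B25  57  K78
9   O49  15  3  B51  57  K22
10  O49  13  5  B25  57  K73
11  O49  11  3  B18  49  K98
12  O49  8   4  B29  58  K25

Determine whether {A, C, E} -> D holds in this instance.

Yes

(A=O21, C=3, E=57): rows 1, 4 → D = B25, B25 ✓
(A=O21, C=3, E=49): rows 2, 6 → D = B55, B55 ✓
(A=O49, C=3, E=49): rows 3, 11 → D = B18, B18 ✓
(A=O49, C=3, E=57): rows 5, 9 → D = B51, B51 ✓
(A=O21, C=5, E=58): row 7 → D = B46 ✓
(A=O49, C=5, E=57): rows 8, 10 → D = B25, B25 ✓
(A=O49, C=4, E=58): row 12 → D = B29 ✓
Every {A, C, E} value is associated with a single D value, so {A, C, E} -> D holds.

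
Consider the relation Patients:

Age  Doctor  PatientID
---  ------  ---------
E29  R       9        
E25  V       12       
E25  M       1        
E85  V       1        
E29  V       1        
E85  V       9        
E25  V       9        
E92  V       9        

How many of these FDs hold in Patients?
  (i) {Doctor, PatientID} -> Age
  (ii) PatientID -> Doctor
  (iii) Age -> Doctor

0

(i) {Doctor, PatientID} -> Age: (Doctor=V, PatientID=1): 2 rows → Age takes values {E85, E29} — violation; (Doctor=V, PatientID=9): 3 rows → Age takes values {E85, E25, E92} — violation — fails.
(ii) PatientID -> Doctor: PatientID=9: 4 rows → Doctor takes values {R, V} — violation; PatientID=1: 3 rows → Doctor takes values {M, V} — violation — fails.
(iii) Age -> Doctor: Age=E29: 2 rows → Doctor takes values {R, V} — violation; Age=E25: 3 rows → Doctor takes values {V, M} — violation — fails.
None of the 3 dependencies hold.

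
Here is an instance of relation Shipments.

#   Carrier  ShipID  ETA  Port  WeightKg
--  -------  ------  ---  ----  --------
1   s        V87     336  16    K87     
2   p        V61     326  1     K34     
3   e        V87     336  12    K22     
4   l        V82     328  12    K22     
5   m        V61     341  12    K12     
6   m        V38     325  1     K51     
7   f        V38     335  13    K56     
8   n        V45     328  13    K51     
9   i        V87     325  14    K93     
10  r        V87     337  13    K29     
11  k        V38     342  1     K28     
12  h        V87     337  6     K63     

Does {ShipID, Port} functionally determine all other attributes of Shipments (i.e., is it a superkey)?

No

Rows 6 and 11 have the same {ShipID, Port} value (ShipID=V38, Port=1) but are distinct tuples, so {ShipID, Port} does not determine every attribute — not a superkey.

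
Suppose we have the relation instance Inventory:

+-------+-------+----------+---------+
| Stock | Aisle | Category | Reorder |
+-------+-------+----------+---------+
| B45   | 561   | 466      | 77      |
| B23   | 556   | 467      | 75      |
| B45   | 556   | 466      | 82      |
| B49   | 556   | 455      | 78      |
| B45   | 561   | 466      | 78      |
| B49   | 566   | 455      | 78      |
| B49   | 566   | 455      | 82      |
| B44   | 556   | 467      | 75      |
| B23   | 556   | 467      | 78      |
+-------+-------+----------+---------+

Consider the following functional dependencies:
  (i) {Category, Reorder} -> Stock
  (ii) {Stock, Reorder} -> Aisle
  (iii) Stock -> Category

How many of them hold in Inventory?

1

(i) {Category, Reorder} -> Stock: (Category=467, Reorder=75): 2 rows → Stock takes values {B23, B44} — violation — fails.
(ii) {Stock, Reorder} -> Aisle: (Stock=B49, Reorder=78): 2 rows → Aisle takes values {556, 566} — violation — fails.
(iii) Stock -> Category: every LHS value maps to a single RHS value — holds.
1 of the 3 dependencies holds.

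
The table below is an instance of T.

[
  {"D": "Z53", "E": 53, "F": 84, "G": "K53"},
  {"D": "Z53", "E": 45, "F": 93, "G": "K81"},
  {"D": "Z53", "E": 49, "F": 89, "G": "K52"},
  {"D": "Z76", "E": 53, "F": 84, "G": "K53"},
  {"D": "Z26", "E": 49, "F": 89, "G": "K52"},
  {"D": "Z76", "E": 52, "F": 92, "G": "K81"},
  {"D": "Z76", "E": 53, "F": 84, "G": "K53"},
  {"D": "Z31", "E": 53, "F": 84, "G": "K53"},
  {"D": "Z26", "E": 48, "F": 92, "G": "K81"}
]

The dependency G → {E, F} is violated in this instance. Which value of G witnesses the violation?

K81

G=K53: 4 rows → {E,F} = (53, 84), (53, 84), (53, 84), (53, 84) ✓
G=K81: 3 rows → {E,F} takes values {(45, 93), (52, 92), (48, 92)} — violation
G=K52: 2 rows → {E,F} = (49, 89), (49, 89) ✓
The only G value with inconsistent RHS is G=K81.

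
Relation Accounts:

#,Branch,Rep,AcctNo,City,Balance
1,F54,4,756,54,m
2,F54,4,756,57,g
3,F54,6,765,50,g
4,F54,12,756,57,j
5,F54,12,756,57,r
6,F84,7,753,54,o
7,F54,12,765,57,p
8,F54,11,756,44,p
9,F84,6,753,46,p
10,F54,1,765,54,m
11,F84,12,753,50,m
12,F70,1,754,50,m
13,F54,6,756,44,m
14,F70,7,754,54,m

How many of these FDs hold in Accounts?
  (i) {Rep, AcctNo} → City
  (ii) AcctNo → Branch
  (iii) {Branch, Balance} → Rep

1

(i) {Rep, AcctNo} → City: (Rep=4, AcctNo=756): rows 1, 2 → City takes values {54, 57} — violation — fails.
(ii) AcctNo → Branch: every LHS value maps to a single RHS value — holds.
(iii) {Branch, Balance} → Rep: (Branch=F54, Balance=m): rows 1, 10, 13 → Rep takes values {4, 1, 6} — violation; (Branch=F54, Balance=g): rows 2, 3 → Rep takes values {4, 6} — violation; (Branch=F54, Balance=p): rows 7, 8 → Rep takes values {12, 11} — violation; (Branch=F70, Balance=m): rows 12, 14 → Rep takes values {1, 7} — violation — fails.
1 of the 3 dependencies holds.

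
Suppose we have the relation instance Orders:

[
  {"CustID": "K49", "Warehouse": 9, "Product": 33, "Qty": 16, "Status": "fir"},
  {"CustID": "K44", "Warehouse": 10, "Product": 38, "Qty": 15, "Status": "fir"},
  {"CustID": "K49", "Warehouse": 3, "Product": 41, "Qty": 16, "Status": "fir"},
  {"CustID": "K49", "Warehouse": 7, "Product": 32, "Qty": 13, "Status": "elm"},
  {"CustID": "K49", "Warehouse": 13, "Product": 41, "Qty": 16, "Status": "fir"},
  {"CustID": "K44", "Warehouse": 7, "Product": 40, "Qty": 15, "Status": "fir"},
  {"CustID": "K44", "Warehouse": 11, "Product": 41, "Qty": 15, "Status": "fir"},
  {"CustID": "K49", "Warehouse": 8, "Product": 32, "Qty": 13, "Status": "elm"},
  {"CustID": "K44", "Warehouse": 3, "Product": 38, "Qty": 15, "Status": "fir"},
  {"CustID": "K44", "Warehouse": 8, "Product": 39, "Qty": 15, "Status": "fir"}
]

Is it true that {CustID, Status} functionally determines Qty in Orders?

(CustID=K49, Status=fir): 3 rows → Qty = 16, 16, 16 ✓
(CustID=K44, Status=fir): 5 rows → Qty = 15, 15, 15, 15, 15 ✓
(CustID=K49, Status=elm): 2 rows → Qty = 13, 13 ✓
Every {CustID, Status} value is associated with a single Qty value, so {CustID, Status} -> Qty holds.

Yes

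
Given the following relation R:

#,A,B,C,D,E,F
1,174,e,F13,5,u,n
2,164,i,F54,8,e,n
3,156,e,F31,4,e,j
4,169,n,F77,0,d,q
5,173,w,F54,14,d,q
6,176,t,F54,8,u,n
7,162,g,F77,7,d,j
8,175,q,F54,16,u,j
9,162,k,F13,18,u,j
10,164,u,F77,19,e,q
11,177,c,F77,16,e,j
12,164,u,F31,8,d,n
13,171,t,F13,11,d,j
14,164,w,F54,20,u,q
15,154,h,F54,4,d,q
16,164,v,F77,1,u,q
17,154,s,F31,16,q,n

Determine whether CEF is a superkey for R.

No

Rows 5 and 15 have the same CEF value (C=F54, E=d, F=q) but are distinct tuples, so CEF does not determine every attribute — not a superkey.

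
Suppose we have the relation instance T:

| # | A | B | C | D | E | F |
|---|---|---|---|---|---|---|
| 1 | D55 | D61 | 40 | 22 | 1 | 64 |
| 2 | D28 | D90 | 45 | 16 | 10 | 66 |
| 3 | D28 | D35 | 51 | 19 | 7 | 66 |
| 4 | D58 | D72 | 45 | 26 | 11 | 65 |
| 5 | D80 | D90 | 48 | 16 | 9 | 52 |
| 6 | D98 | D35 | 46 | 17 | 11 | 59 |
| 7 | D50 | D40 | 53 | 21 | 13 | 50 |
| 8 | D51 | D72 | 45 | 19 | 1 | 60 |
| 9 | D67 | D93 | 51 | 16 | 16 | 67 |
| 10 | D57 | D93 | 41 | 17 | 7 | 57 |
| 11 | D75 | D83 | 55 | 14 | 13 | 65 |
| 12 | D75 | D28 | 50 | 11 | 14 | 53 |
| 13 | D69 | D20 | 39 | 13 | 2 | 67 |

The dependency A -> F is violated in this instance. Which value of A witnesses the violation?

A=D55: row 1 → F = 64 ✓
A=D28: rows 2, 3 → F = 66, 66 ✓
A=D58: row 4 → F = 65 ✓
A=D80: row 5 → F = 52 ✓
A=D98: row 6 → F = 59 ✓
A=D50: row 7 → F = 50 ✓
A=D51: row 8 → F = 60 ✓
A=D67: row 9 → F = 67 ✓
A=D57: row 10 → F = 57 ✓
A=D75: rows 11, 12 → F takes values {65, 53} — violation
A=D69: row 13 → F = 67 ✓
The only A value with inconsistent F is A=D75.

D75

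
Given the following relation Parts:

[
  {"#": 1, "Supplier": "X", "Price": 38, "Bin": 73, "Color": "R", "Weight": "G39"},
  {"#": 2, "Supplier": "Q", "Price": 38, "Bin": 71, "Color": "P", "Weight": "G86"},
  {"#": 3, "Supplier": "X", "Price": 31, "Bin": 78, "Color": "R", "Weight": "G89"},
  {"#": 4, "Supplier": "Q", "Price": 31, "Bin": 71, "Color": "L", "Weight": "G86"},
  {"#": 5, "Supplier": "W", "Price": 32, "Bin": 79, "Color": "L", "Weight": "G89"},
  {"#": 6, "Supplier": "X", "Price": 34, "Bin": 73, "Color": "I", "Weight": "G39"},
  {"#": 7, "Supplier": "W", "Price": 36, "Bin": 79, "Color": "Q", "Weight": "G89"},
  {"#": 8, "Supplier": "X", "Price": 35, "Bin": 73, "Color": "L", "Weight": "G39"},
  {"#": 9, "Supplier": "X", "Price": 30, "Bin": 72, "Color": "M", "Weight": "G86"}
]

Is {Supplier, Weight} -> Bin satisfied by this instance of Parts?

(Supplier=X, Weight=G39): rows 1, 6, 8 → Bin = 73, 73, 73 ✓
(Supplier=Q, Weight=G86): rows 2, 4 → Bin = 71, 71 ✓
(Supplier=X, Weight=G89): row 3 → Bin = 78 ✓
(Supplier=W, Weight=G89): rows 5, 7 → Bin = 79, 79 ✓
(Supplier=X, Weight=G86): row 9 → Bin = 72 ✓
Every {Supplier, Weight} value is associated with a single Bin value, so {Supplier, Weight} -> Bin holds.

Yes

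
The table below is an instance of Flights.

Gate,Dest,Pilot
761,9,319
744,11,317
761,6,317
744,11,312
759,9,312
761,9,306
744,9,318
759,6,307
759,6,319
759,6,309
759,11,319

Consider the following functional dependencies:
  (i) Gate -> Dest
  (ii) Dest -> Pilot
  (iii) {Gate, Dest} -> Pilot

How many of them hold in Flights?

(i) Gate -> Dest: Gate=761: 3 rows → Dest takes values {9, 6} — violation; Gate=744: 3 rows → Dest takes values {11, 9} — violation; Gate=759: 5 rows → Dest takes values {9, 6, 11} — violation — fails.
(ii) Dest -> Pilot: Dest=9: 4 rows → Pilot takes values {319, 312, 306, 318} — violation; Dest=11: 3 rows → Pilot takes values {317, 312, 319} — violation; Dest=6: 4 rows → Pilot takes values {317, 307, 319, 309} — violation — fails.
(iii) {Gate, Dest} -> Pilot: (Gate=761, Dest=9): 2 rows → Pilot takes values {319, 306} — violation; (Gate=744, Dest=11): 2 rows → Pilot takes values {317, 312} — violation; (Gate=759, Dest=6): 3 rows → Pilot takes values {307, 319, 309} — violation — fails.
None of the 3 dependencies hold.

0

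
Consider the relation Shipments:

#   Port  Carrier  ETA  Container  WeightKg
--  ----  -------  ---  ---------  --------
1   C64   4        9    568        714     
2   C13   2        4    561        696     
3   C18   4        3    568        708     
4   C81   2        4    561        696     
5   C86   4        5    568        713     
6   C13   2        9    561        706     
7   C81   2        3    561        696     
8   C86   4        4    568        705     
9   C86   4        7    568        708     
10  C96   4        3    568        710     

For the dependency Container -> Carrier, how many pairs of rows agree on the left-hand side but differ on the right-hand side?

Container=568: all 6 rows agree on Carrier — 0 pairs.
Container=561: all 4 rows agree on Carrier — 0 pairs.

0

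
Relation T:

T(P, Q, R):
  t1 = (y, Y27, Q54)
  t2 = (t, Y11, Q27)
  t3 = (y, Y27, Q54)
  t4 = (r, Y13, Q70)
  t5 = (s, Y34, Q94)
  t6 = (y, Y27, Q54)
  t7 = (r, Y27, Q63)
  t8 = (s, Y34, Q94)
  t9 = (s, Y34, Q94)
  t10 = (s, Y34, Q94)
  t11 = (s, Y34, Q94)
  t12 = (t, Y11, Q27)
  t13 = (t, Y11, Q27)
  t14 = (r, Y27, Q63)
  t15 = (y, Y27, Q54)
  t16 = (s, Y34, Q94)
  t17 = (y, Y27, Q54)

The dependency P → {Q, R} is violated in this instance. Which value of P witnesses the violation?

P=y: rows 1, 3, 6, 15, 17 → {Q,R} = (Y27, Q54), (Y27, Q54), (Y27, Q54), (Y27, Q54), (Y27, Q54) ✓
P=t: rows 2, 12, 13 → {Q,R} = (Y11, Q27), (Y11, Q27), (Y11, Q27) ✓
P=r: rows 4, 7, 14 → {Q,R} takes values {(Y13, Q70), (Y27, Q63)} — violation
P=s: rows 5, 8, 9, 10, 11, 16 → {Q,R} = (Y34, Q94), (Y34, Q94), (Y34, Q94), (Y34, Q94), (Y34, Q94), (Y34, Q94) ✓
The only P value with inconsistent RHS is P=r.

r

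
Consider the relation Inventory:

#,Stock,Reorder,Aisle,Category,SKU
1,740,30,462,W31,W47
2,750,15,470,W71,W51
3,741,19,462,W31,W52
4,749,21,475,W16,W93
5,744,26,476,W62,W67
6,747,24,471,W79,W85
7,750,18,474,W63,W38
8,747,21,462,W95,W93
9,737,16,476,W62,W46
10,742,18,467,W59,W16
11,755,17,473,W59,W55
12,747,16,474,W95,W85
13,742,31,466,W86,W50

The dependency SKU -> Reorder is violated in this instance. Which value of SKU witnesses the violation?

SKU=W47: row 1 → Reorder = 30 ✓
SKU=W51: row 2 → Reorder = 15 ✓
SKU=W52: row 3 → Reorder = 19 ✓
SKU=W93: rows 4, 8 → Reorder = 21, 21 ✓
SKU=W67: row 5 → Reorder = 26 ✓
SKU=W85: rows 6, 12 → Reorder takes values {24, 16} — violation
SKU=W38: row 7 → Reorder = 18 ✓
SKU=W46: row 9 → Reorder = 16 ✓
SKU=W16: row 10 → Reorder = 18 ✓
SKU=W55: row 11 → Reorder = 17 ✓
SKU=W50: row 13 → Reorder = 31 ✓
The only SKU value with inconsistent Reorder is SKU=W85.

W85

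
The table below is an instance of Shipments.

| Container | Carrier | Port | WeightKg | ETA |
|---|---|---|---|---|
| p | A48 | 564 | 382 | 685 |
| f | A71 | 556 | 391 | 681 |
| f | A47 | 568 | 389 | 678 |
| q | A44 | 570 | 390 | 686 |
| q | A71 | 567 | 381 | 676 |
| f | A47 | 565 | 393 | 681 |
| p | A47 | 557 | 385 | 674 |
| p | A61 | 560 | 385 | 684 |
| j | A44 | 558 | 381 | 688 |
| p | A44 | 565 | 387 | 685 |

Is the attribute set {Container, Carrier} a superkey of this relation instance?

Two distinct rows share (Container=f, Carrier=A47), so {Container, Carrier} does not determine every attribute — not a superkey.

No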